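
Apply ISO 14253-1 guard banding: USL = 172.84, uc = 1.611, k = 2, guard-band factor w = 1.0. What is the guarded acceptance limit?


U = k * uc = 2 * 1.611 = 3.222
guard band g = w * U = 1.0 * 3.222 = 3.222
AL = USL - g = 172.84 - 3.222
AL = 169.6180

169.6180


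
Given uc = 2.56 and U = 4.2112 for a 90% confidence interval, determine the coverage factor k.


k = U / uc
k = 4.2112 / 2.56
k = 1.645

1.645


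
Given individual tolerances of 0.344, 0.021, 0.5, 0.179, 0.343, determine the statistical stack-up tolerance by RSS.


RSS = sqrt(0.344^2 + 0.021^2 + 0.5^2 + 0.179^2 + 0.343^2)
= sqrt(0.518467)
= 0.7200

0.7200


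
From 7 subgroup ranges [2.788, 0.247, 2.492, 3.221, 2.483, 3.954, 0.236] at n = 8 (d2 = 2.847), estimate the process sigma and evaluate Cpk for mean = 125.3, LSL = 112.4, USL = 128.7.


R_bar = (2.788 + 0.247 + 2.492 + 3.221 + 2.483 + 3.954 + 0.236) / 7 = 2.203
sigma = R_bar / d2 = 2.203 / 2.847 = 0.77379698
Cp = (USL - LSL)/(6*sigma) = (128.7 - 112.4)/(6*0.77379698) = 3.5108
Cpu = (128.7 - 125.3)/(3*0.77379698) = 1.4646
Cpl = (125.3 - 112.4)/(3*0.77379698) = 5.5570
Cpk = min(Cpu, Cpl) = 1.4646

1.4646


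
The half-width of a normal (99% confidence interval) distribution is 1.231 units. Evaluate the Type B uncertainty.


u_B = half_width / 2.576
u_B = 1.231 / 2.576
u_B = 0.4779

0.4779


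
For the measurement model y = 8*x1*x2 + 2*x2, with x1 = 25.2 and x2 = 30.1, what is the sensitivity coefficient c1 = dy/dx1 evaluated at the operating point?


y = 8*x1*x2 + 2*x2
dy/dx1 = 8*x2
Evaluate at x2 = 30.1: c1 = 8 * 30.1
c1 = 240.8000

240.8000


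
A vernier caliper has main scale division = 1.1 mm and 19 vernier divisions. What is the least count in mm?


LC = MSD / n_div
= 1.1 / 19
= 0.0579

0.0579


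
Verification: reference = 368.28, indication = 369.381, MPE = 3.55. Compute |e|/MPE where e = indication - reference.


e = indication - reference = 369.381 - 368.28 = 1.1010
|e| = 1.1010
ratio = |e| / MPE = 1.1010 / 3.55
ratio = 0.3101

0.3101


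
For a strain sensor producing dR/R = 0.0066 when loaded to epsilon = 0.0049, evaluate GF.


GF = (dR/R) / epsilon
= 0.0066 / 0.0049
= 1.3469

1.3469


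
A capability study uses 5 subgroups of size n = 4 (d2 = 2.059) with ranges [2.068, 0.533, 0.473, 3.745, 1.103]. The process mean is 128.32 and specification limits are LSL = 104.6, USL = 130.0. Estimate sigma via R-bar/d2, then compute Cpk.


R_bar = (2.068 + 0.533 + 0.473 + 3.745 + 1.103) / 5 = 1.5844
sigma = R_bar / d2 = 1.5844 / 2.059 = 0.76949976
Cp = (USL - LSL)/(6*sigma) = (130.0 - 104.6)/(6*0.76949976) = 5.5014
Cpu = (130.0 - 128.32)/(3*0.76949976) = 0.7277
Cpl = (128.32 - 104.6)/(3*0.76949976) = 10.2751
Cpk = min(Cpu, Cpl) = 0.7277

0.7277


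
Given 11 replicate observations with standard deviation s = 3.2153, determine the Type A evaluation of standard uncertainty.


u_A = s / sqrt(n)
u_A = 3.2153 / sqrt(11)
u_A = 3.2153 / 3.3166248
u_A = 0.9694

0.9694


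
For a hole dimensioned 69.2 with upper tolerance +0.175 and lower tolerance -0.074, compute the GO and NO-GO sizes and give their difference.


GO = nominal - lower_tol (smallest hole = maximum material condition)
GO = 69.2 - 0.074 = 69.126
NO-GO = nominal + upper_tol (largest hole = least material condition)
NO-GO = 69.2 + 0.175 = 69.375
spread = NO-GO - GO = 69.375 - 69.126 = 0.2490

0.2490


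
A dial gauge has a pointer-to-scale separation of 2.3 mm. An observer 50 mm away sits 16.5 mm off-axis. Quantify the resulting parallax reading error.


error = h * offset / d
= 2.3 * 16.5 / 50
= 0.7590

0.7590


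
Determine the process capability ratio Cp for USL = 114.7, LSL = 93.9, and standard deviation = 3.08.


Cp = (USL - LSL) / (6 * sigma)
= (114.7 - 93.9) / (6 * 3.08)
= 20.8000 / 18.4800
= 1.1255

1.1255


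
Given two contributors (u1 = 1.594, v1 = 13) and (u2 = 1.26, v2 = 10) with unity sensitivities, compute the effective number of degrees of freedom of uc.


uc = sqrt(u1^2 + u2^2) = sqrt(1.594^2 + 1.26^2) = 2.0318553
v_eff = uc^4 / (u1^4/v1 + u2^4/v2)
= 2.0318553^4 / (1.594^4/13 + 1.26^4/10)
= 17.043983 / 0.74865104
v_eff = 22.7663

22.7663


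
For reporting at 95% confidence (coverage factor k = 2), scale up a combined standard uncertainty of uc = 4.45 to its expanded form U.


U = k * uc
U = 2 * 4.45
U = 8.9000

8.9000


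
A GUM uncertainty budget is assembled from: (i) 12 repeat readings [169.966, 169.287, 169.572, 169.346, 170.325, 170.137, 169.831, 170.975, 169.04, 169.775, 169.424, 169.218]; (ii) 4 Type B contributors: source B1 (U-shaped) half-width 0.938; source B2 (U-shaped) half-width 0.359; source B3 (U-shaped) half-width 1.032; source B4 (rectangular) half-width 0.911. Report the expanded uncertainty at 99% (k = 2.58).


mean = (169.966 + 169.287 + 169.572 + 169.346 + 170.325 + 170.137 + 169.831 + 170.975 + 169.04 + 169.775 + 169.424 + 169.218) / 12 = 169.7413333
s = sqrt(sum((x - mean)^2)/(n-1)) = 0.55075392
u_A = s / sqrt(n) = 0.55075392 / sqrt(12) = 0.15898896
u_B1 = 0.938 / sqrt(2) = 0.66326616
u_B2 = 0.359 / sqrt(2) = 0.25385133
u_B3 = 1.032 / sqrt(2) = 0.7297342
u_B4 = 0.911 / sqrt(3) = 0.5259661
uc = sqrt(0.15898896^2 + 0.66326616^2 + 0.25385133^2 + 0.7297342^2 + 0.5259661^2) = 1.1570619
U = k * uc = 2.58 * 1.1570619
U = 2.9852

2.9852


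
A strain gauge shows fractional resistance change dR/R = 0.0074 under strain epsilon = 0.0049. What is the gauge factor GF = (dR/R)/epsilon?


GF = (dR/R) / epsilon
= 0.0074 / 0.0049
= 1.5102

1.5102


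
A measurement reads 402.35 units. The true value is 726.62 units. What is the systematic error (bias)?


Systematic error = measured - true
= 402.35 - 726.62
= -324.2700

-324.2700


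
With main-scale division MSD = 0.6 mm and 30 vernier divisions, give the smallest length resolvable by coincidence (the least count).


LC = MSD / n_div
= 0.6 / 30
= 0.0200

0.0200


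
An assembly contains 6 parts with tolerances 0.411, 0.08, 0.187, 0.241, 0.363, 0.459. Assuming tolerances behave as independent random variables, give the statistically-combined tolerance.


RSS = sqrt(0.411^2 + 0.08^2 + 0.187^2 + 0.241^2 + 0.363^2 + 0.459^2)
= sqrt(0.610821)
= 0.7816

0.7816


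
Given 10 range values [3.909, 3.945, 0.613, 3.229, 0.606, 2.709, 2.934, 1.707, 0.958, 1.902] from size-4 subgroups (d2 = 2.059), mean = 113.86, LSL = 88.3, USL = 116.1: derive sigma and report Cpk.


R_bar = (3.909 + 3.945 + 0.613 + 3.229 + 0.606 + 2.709 + 2.934 + 1.707 + 0.958 + 1.902) / 10 = 2.2512
sigma = R_bar / d2 = 2.2512 / 2.059 = 1.0933463
Cp = (USL - LSL)/(6*sigma) = (116.1 - 88.3)/(6*1.0933463) = 4.2378
Cpu = (116.1 - 113.86)/(3*1.0933463) = 0.6829
Cpl = (113.86 - 88.3)/(3*1.0933463) = 7.7926
Cpk = min(Cpu, Cpl) = 0.6829

0.6829


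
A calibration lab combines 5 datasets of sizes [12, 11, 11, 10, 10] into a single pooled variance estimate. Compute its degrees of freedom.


nu = sum_i (n_i - 1)
nu = ((12 - 1) + (11 - 1) + (11 - 1) + (10 - 1) + (10 - 1))
nu = 11 + 10 + 10 + 9 + 9
nu = 49

49


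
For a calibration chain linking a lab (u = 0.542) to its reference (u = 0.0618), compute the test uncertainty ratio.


TUR = u_lab / u_ref
= 0.542 / 0.0618
= 8.7702

8.7702


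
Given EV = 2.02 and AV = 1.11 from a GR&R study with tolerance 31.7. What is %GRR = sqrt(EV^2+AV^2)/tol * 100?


GRR = sqrt(EV^2 + AV^2) = sqrt(2.02^2 + 1.11^2) = 2.3048861
%GRR = GRR / tol * 100 = 2.3048861 / 31.7 * 100
%GRR = 7.2709

7.2709


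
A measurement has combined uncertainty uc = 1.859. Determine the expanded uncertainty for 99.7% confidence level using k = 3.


U = k * uc
U = 3 * 1.859
U = 5.5770

5.5770


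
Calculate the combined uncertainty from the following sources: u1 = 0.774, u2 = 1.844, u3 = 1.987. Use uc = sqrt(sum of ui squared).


uc = sqrt(0.774^2 + 1.844^2 + 1.987^2)
uc = sqrt(7.947581)
uc = 2.8191

2.8191


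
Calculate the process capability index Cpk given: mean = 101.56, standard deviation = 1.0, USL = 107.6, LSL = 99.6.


Cpu = (USL - mean) / (3*sigma) = (107.6 - 101.56) / (3*1.0) = 2.0133
Cpl = (mean - LSL) / (3*sigma) = (101.56 - 99.6) / (3*1.0) = 0.6533
Cpk = min(Cpu, Cpl) = 0.6533

0.6533


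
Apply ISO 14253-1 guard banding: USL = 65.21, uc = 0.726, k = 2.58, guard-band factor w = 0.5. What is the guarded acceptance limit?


U = k * uc = 2.58 * 0.726 = 1.87308
guard band g = w * U = 0.5 * 1.87308 = 0.93654
AL = USL - g = 65.21 - 0.93654
AL = 64.2735

64.2735


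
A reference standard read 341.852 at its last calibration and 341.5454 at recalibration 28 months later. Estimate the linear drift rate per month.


rate = (v2 - v1) / months
= (341.5454 - 341.852) / 28
= -0.3066 / 28
= -0.0110

-0.0110


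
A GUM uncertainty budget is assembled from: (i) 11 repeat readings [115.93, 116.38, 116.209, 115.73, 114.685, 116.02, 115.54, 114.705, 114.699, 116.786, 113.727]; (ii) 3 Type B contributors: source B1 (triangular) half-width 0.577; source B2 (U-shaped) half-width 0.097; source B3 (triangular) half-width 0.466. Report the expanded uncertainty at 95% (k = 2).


mean = (115.93 + 116.38 + 116.209 + 115.73 + 114.685 + 116.02 + 115.54 + 114.705 + 114.699 + 116.786 + 113.727) / 11 = 115.4919091
s = sqrt(sum((x - mean)^2)/(n-1)) = 0.92311088
u_A = s / sqrt(n) = 0.92311088 / sqrt(11) = 0.2783284
u_B1 = 0.577 / sqrt(6) = 0.23555926
u_B2 = 0.097 / sqrt(2) = 0.068589358
u_B3 = 0.466 / sqrt(6) = 0.1902437
uc = sqrt(0.2783284^2 + 0.23555926^2 + 0.068589358^2 + 0.1902437^2) = 0.41695567
U = k * uc = 2 * 0.41695567
U = 0.8339

0.8339


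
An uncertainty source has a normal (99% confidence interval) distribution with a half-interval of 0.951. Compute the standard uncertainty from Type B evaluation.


u_B = half_width / 2.576
u_B = 0.951 / 2.576
u_B = 0.3692

0.3692


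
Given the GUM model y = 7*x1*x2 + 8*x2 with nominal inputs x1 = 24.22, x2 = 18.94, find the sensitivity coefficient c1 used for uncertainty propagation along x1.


y = 7*x1*x2 + 8*x2
dy/dx1 = 7*x2
Evaluate at x2 = 18.94: c1 = 7 * 18.94
c1 = 132.5800

132.5800


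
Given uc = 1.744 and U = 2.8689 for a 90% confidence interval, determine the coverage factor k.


k = U / uc
k = 2.8689 / 1.744
k = 1.645

1.645


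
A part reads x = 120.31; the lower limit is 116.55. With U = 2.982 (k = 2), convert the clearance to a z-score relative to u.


u = U / k = 2.982 / 2 = 1.491
margin = |LSL - x| = |116.55 - 120.31| = 3.76
z = margin / u = 3.76 / 1.491
z = 2.5218

2.5218


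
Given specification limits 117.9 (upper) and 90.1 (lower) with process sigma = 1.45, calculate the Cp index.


Cp = (USL - LSL) / (6 * sigma)
= (117.9 - 90.1) / (6 * 1.45)
= 27.8000 / 8.7000
= 3.1954

3.1954


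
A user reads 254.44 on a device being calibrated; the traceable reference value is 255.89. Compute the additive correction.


Correction = standard - reading
= 255.89 - 254.44
= 1.4500

1.4500


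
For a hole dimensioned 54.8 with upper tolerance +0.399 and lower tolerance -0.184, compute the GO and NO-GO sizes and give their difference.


GO = nominal - lower_tol (smallest hole = maximum material condition)
GO = 54.8 - 0.184 = 54.616
NO-GO = nominal + upper_tol (largest hole = least material condition)
NO-GO = 54.8 + 0.399 = 55.199
spread = NO-GO - GO = 55.199 - 54.616 = 0.5830

0.5830


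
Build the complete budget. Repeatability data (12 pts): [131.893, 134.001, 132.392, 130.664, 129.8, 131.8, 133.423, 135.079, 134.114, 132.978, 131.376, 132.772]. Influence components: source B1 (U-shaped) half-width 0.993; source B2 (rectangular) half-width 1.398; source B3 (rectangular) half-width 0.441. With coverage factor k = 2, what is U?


mean = (131.893 + 134.001 + 132.392 + 130.664 + 129.8 + 131.8 + 133.423 + 135.079 + 134.114 + 132.978 + 131.376 + 132.772) / 12 = 132.5243333
s = sqrt(sum((x - mean)^2)/(n-1)) = 1.5210916
u_A = s / sqrt(n) = 1.5210916 / sqrt(12) = 0.43910132
u_B1 = 0.993 / sqrt(2) = 0.70215703
u_B2 = 1.398 / sqrt(3) = 0.80713568
u_B3 = 0.441 / sqrt(3) = 0.25461147
uc = sqrt(0.43910132^2 + 0.70215703^2 + 0.80713568^2 + 0.25461147^2) = 1.1841155
U = k * uc = 2 * 1.1841155
U = 2.3682

2.3682


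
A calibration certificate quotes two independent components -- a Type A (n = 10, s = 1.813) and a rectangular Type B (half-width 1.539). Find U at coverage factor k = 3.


u_A = s / sqrt(n) = 1.813 / sqrt(10) = 0.57332094
u_B = half_width / sqrt(3) = 1.539 / sqrt(3) = 0.88854206
uc = sqrt(u_A^2 + u_B^2) = sqrt(0.57332094^2 + 0.88854206^2) = 1.0574516
U = k * uc = 3 * 1.0574516
U = 3.1724

3.1724


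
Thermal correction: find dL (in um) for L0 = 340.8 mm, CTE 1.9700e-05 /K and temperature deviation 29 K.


dL = L * alpha * dT
= 340.8 * 1.9700e-05 * 29
= 0.1946990 mm
dL_um = 0.1946990 * 1000 = 194.6990 um

194.6990


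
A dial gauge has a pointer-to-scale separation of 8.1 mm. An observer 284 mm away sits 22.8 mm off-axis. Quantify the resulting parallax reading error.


error = h * offset / d
= 8.1 * 22.8 / 284
= 0.6503

0.6503


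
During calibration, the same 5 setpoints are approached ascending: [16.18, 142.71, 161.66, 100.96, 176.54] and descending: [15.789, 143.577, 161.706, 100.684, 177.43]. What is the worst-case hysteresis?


|16.18 - 15.789| = 0.3910
|142.71 - 143.577| = 0.8670
|161.66 - 161.706| = 0.0460
|100.96 - 100.684| = 0.2760
|176.54 - 177.43| = 0.8900
hysteresis = max(diffs) = 0.8900

0.8900


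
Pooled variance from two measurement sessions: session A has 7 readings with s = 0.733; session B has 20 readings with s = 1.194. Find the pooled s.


s_p = sqrt(((n1-1)*s1^2 + (n2-1)*s2^2) / (n1+n2-2))
numerator = (7-1)*0.733^2 + (20-1)*1.194^2 = 3.223734 + 27.087084 = 30.310818
denominator = 7 + 20 - 2 = 25
s_p^2 = 30.310818 / 25 = 1.2124327
s_p = sqrt(1.2124327) = 1.1011

1.1011


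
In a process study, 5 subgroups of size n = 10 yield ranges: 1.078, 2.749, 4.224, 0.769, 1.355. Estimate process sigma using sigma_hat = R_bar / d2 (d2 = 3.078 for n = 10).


R_bar = (1.078 + 2.749 + 4.224 + 0.769 + 1.355) / 5
R_bar = 10.175 / 5 = 2.035
sigma_hat = R_bar / d2 = 2.035 / 3.078 = 0.6611

0.6611


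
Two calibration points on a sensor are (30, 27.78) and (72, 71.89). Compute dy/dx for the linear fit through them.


slope = (y2 - y1) / (x2 - x1)
= (71.89 - 27.78) / (72 - 30)
= 44.1100 / 42
= 1.0502

1.0502


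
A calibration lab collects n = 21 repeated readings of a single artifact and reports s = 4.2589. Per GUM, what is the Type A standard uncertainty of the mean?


u_A = s / sqrt(n)
u_A = 4.2589 / sqrt(21)
u_A = 4.2589 / 4.5825757
u_A = 0.9294

0.9294


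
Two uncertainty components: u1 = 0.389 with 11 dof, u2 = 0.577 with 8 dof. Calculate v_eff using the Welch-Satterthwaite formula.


uc = sqrt(u1^2 + u2^2) = sqrt(0.389^2 + 0.577^2) = 0.69588074
v_eff = uc^4 / (u1^4/v1 + u2^4/v2)
= 0.69588074^4 / (0.389^4/11 + 0.577^4/8)
= 0.23449807 / 0.015936855
v_eff = 14.7142

14.7142


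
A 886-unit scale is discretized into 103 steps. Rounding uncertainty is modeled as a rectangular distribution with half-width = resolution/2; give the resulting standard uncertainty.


resolution = range / divisions
resolution = 886 / 103 = 8.6019417
u_res = resolution / (2*sqrt(3))
u_res = 8.6019417 / 3.4641016
u_res = 2.4832

2.4832


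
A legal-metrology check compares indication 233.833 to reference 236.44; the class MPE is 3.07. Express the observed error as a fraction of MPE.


e = indication - reference = 233.833 - 236.44 = -2.6070
|e| = 2.6070
ratio = |e| / MPE = 2.6070 / 3.07
ratio = 0.8492

0.8492


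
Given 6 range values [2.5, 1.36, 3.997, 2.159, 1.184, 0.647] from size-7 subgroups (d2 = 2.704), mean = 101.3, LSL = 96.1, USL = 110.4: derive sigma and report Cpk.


R_bar = (2.5 + 1.36 + 3.997 + 2.159 + 1.184 + 0.647) / 6 = 1.9745
sigma = R_bar / d2 = 1.9745 / 2.704 = 0.7302145
Cp = (USL - LSL)/(6*sigma) = (110.4 - 96.1)/(6*0.7302145) = 3.2639
Cpu = (110.4 - 101.3)/(3*0.7302145) = 4.1540
Cpl = (101.3 - 96.1)/(3*0.7302145) = 2.3737
Cpk = min(Cpu, Cpl) = 2.3737

2.3737


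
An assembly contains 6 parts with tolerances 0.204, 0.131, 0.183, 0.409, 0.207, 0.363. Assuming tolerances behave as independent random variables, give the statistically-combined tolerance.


RSS = sqrt(0.204^2 + 0.131^2 + 0.183^2 + 0.409^2 + 0.207^2 + 0.363^2)
= sqrt(0.434165)
= 0.6589

0.6589


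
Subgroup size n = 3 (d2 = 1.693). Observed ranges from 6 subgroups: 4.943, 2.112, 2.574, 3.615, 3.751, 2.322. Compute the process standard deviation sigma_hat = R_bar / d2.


R_bar = (4.943 + 2.112 + 2.574 + 3.615 + 3.751 + 2.322) / 6
R_bar = 19.317 / 6 = 3.2195
sigma_hat = R_bar / d2 = 3.2195 / 1.693 = 1.9017

1.9017


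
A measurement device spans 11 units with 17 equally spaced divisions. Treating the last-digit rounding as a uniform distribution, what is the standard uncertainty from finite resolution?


resolution = range / divisions
resolution = 11 / 17 = 0.64705882
u_res = resolution / (2*sqrt(3))
u_res = 0.64705882 / 3.4641016
u_res = 0.1868

0.1868


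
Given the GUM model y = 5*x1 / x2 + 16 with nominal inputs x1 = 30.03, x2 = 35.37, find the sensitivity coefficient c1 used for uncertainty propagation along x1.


y = 5*x1 / x2 + 16
dy/dx1 = 5/x2
Evaluate at x2 = 35.37: c1 = 5 / 35.37
c1 = 0.1414

0.1414


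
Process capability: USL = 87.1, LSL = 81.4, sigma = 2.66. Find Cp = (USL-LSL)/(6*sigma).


Cp = (USL - LSL) / (6 * sigma)
= (87.1 - 81.4) / (6 * 2.66)
= 5.7000 / 15.9600
= 0.3571

0.3571


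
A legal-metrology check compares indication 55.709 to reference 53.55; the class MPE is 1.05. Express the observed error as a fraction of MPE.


e = indication - reference = 55.709 - 53.55 = 2.1590
|e| = 2.1590
ratio = |e| / MPE = 2.1590 / 1.05
ratio = 2.0562

2.0562


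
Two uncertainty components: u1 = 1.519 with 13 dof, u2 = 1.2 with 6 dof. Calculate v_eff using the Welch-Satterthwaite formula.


uc = sqrt(u1^2 + u2^2) = sqrt(1.519^2 + 1.2^2) = 1.9358102
v_eff = uc^4 / (u1^4/v1 + u2^4/v2)
= 1.9358102^4 / (1.519^4/13 + 1.2^4/6)
= 14.042715 / 0.75513191
v_eff = 18.5964

18.5964


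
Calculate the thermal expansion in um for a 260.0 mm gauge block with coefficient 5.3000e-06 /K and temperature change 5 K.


dL = L * alpha * dT
= 260.0 * 5.3000e-06 * 5
= 0.0068900 mm
dL_um = 0.0068900 * 1000 = 6.8900 um

6.8900


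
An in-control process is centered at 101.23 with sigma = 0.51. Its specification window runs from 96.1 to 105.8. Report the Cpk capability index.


Cpu = (USL - mean) / (3*sigma) = (105.8 - 101.23) / (3*0.51) = 2.9869
Cpl = (mean - LSL) / (3*sigma) = (101.23 - 96.1) / (3*0.51) = 3.3529
Cpk = min(Cpu, Cpl) = 2.9869

2.9869


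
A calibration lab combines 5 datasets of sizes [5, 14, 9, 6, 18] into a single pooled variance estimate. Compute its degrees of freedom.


nu = sum_i (n_i - 1)
nu = ((5 - 1) + (14 - 1) + (9 - 1) + (6 - 1) + (18 - 1))
nu = 4 + 13 + 8 + 5 + 17
nu = 47

47


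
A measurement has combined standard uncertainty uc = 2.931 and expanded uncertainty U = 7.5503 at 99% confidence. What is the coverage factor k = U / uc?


k = U / uc
k = 7.5503 / 2.931
k = 2.576

2.576


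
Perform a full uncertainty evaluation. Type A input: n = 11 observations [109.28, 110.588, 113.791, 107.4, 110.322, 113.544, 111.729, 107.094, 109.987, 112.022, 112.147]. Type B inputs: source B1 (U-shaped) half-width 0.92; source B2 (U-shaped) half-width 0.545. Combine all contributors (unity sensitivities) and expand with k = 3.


mean = (109.28 + 110.588 + 113.791 + 107.4 + 110.322 + 113.544 + 111.729 + 107.094 + 109.987 + 112.022 + 112.147) / 11 = 110.7185455
s = sqrt(sum((x - mean)^2)/(n-1)) = 2.2161363
u_A = s / sqrt(n) = 2.2161363 / sqrt(11) = 0.66819024
u_B1 = 0.92 / sqrt(2) = 0.65053824
u_B2 = 0.545 / sqrt(2) = 0.3853732
uc = sqrt(0.66819024^2 + 0.65053824^2 + 0.3853732^2) = 1.0090544
U = k * uc = 3 * 1.0090544
U = 3.0272

3.0272


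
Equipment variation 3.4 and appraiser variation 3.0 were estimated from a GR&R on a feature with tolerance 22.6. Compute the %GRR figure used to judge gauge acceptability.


GRR = sqrt(EV^2 + AV^2) = sqrt(3.4^2 + 3.0^2) = 4.5343136
%GRR = GRR / tol * 100 = 4.5343136 / 22.6 * 100
%GRR = 20.0633

20.0633


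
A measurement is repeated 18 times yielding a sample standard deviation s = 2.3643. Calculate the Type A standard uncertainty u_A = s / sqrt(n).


u_A = s / sqrt(n)
u_A = 2.3643 / sqrt(18)
u_A = 2.3643 / 4.2426407
u_A = 0.5573

0.5573


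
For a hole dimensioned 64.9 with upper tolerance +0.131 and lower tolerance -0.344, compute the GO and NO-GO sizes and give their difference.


GO = nominal - lower_tol (smallest hole = maximum material condition)
GO = 64.9 - 0.344 = 64.556
NO-GO = nominal + upper_tol (largest hole = least material condition)
NO-GO = 64.9 + 0.131 = 65.031
spread = NO-GO - GO = 65.031 - 64.556 = 0.4750

0.4750


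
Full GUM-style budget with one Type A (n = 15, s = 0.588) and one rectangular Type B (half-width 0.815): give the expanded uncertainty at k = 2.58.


u_A = s / sqrt(n) = 0.588 / sqrt(15) = 0.15182095
u_B = half_width / sqrt(3) = 0.815 / sqrt(3) = 0.47054047
uc = sqrt(u_A^2 + u_B^2) = sqrt(0.15182095^2 + 0.47054047^2) = 0.49442688
U = k * uc = 2.58 * 0.49442688
U = 1.2756

1.2756


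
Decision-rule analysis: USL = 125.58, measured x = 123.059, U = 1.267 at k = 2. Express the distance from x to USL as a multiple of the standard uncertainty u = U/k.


u = U / k = 1.267 / 2 = 0.6335
margin = |USL - x| = |125.58 - 123.059| = 2.521
z = margin / u = 2.521 / 0.6335
z = 3.9795

3.9795


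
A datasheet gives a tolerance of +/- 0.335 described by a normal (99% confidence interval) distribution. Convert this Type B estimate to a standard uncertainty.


u_B = half_width / 2.576
u_B = 0.335 / 2.576
u_B = 0.1300

0.1300


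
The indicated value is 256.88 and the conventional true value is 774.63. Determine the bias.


Systematic error = measured - true
= 256.88 - 774.63
= -517.7500

-517.7500


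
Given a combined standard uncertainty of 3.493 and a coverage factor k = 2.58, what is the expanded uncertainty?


U = k * uc
U = 2.58 * 3.493
U = 9.0119

9.0119


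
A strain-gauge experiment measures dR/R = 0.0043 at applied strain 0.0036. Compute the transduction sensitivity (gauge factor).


GF = (dR/R) / epsilon
= 0.0043 / 0.0036
= 1.1944

1.1944


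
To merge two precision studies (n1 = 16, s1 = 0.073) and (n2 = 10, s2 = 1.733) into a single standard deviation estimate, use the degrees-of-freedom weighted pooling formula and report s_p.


s_p = sqrt(((n1-1)*s1^2 + (n2-1)*s2^2) / (n1+n2-2))
numerator = (16-1)*0.073^2 + (10-1)*1.733^2 = 0.079935 + 27.029601 = 27.109536
denominator = 16 + 10 - 2 = 24
s_p^2 = 27.109536 / 24 = 1.129564
s_p = sqrt(1.129564) = 1.0628

1.0628


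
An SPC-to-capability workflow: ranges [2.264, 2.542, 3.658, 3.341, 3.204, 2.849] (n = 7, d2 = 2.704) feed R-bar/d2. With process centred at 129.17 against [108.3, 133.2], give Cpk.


R_bar = (2.264 + 2.542 + 3.658 + 3.341 + 3.204 + 2.849) / 6 = 2.9763333
sigma = R_bar / d2 = 2.9763333 / 2.704 = 1.100715
Cp = (USL - LSL)/(6*sigma) = (133.2 - 108.3)/(6*1.100715) = 3.7703
Cpu = (133.2 - 129.17)/(3*1.100715) = 1.2204
Cpl = (129.17 - 108.3)/(3*1.100715) = 6.3201
Cpk = min(Cpu, Cpl) = 1.2204

1.2204


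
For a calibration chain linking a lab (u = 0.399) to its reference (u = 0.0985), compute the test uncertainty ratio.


TUR = u_lab / u_ref
= 0.399 / 0.0985
= 4.0508

4.0508


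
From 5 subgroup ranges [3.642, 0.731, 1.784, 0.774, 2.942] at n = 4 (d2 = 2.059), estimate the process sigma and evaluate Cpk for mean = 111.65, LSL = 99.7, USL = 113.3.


R_bar = (3.642 + 0.731 + 1.784 + 0.774 + 2.942) / 5 = 1.9746
sigma = R_bar / d2 = 1.9746 / 2.059 = 0.95900923
Cp = (USL - LSL)/(6*sigma) = (113.3 - 99.7)/(6*0.95900923) = 2.3636
Cpu = (113.3 - 111.65)/(3*0.95900923) = 0.5735
Cpl = (111.65 - 99.7)/(3*0.95900923) = 4.1536
Cpk = min(Cpu, Cpl) = 0.5735

0.5735


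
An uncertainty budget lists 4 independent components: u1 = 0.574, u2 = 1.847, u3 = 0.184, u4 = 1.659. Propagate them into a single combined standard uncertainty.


uc = sqrt(0.574^2 + 1.847^2 + 0.184^2 + 1.659^2)
uc = sqrt(6.527022)
uc = 2.5548

2.5548


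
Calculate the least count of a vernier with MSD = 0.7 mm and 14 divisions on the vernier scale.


LC = MSD / n_div
= 0.7 / 14
= 0.0500

0.0500


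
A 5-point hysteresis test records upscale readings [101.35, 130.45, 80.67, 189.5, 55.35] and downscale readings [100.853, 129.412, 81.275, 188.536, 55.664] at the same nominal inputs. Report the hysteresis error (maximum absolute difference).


|101.35 - 100.853| = 0.4970
|130.45 - 129.412| = 1.0380
|80.67 - 81.275| = 0.6050
|189.5 - 188.536| = 0.9640
|55.35 - 55.664| = 0.3140
hysteresis = max(diffs) = 1.0380

1.0380


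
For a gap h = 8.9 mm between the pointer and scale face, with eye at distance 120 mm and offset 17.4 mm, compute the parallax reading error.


error = h * offset / d
= 8.9 * 17.4 / 120
= 1.2905

1.2905


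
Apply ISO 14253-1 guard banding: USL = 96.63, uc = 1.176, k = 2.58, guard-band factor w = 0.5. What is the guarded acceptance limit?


U = k * uc = 2.58 * 1.176 = 3.03408
guard band g = w * U = 0.5 * 3.03408 = 1.51704
AL = USL - g = 96.63 - 1.51704
AL = 95.1130

95.1130


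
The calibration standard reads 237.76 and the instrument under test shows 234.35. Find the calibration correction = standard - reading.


Correction = standard - reading
= 237.76 - 234.35
= 3.4100

3.4100


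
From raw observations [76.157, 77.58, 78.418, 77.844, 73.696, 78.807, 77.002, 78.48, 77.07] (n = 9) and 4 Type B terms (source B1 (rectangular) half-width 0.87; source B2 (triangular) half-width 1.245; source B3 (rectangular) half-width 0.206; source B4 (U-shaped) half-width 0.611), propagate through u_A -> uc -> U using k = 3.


mean = (76.157 + 77.58 + 78.418 + 77.844 + 73.696 + 78.807 + 77.002 + 78.48 + 77.07) / 9 = 77.22822222
s = sqrt(sum((x - mean)^2)/(n-1)) = 1.5683714
u_A = s / sqrt(n) = 1.5683714 / sqrt(9) = 0.52279047
u_B1 = 0.87 / sqrt(3) = 0.50229473
u_B2 = 1.245 / sqrt(6) = 0.50826912
u_B3 = 0.206 / sqrt(3) = 0.11893416
u_B4 = 0.611 / sqrt(2) = 0.43204224
uc = sqrt(0.52279047^2 + 0.50229473^2 + 0.50826912^2 + 0.11893416^2 + 0.43204224^2) = 0.99234732
U = k * uc = 3 * 0.99234732
U = 2.9770

2.9770


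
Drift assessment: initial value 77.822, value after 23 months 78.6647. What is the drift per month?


rate = (v2 - v1) / months
= (78.6647 - 77.822) / 23
= 0.8427 / 23
= 0.0366

0.0366


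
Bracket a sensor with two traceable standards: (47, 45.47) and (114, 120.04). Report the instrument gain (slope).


slope = (y2 - y1) / (x2 - x1)
= (120.04 - 45.47) / (114 - 47)
= 74.5700 / 67
= 1.1130

1.1130


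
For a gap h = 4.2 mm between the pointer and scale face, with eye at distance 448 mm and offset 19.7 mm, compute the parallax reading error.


error = h * offset / d
= 4.2 * 19.7 / 448
= 0.1847

0.1847


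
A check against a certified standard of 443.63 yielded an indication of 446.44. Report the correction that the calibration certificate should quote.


Correction = standard - reading
= 443.63 - 446.44
= -2.8100

-2.8100


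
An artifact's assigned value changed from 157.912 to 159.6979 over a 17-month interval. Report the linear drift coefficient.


rate = (v2 - v1) / months
= (159.6979 - 157.912) / 17
= 1.7859 / 17
= 0.1051

0.1051


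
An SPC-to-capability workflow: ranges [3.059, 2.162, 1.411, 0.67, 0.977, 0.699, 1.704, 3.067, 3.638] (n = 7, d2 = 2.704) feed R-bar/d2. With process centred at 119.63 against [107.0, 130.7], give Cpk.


R_bar = (3.059 + 2.162 + 1.411 + 0.67 + 0.977 + 0.699 + 1.704 + 3.067 + 3.638) / 9 = 1.9318889
sigma = R_bar / d2 = 1.9318889 / 2.704 = 0.71445595
Cp = (USL - LSL)/(6*sigma) = (130.7 - 107.0)/(6*0.71445595) = 5.5287
Cpu = (130.7 - 119.63)/(3*0.71445595) = 5.1648
Cpl = (119.63 - 107.0)/(3*0.71445595) = 5.8926
Cpk = min(Cpu, Cpl) = 5.1648

5.1648


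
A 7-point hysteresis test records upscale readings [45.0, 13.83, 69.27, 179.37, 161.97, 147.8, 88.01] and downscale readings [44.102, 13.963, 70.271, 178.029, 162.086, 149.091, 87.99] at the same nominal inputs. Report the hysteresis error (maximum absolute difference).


|45.0 - 44.102| = 0.8980
|13.83 - 13.963| = 0.1330
|69.27 - 70.271| = 1.0010
|179.37 - 178.029| = 1.3410
|161.97 - 162.086| = 0.1160
|147.8 - 149.091| = 1.2910
|88.01 - 87.99| = 0.0200
hysteresis = max(diffs) = 1.3410

1.3410


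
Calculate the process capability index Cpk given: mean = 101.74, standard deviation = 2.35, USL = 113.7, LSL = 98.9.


Cpu = (USL - mean) / (3*sigma) = (113.7 - 101.74) / (3*2.35) = 1.6965
Cpl = (mean - LSL) / (3*sigma) = (101.74 - 98.9) / (3*2.35) = 0.4028
Cpk = min(Cpu, Cpl) = 0.4028

0.4028


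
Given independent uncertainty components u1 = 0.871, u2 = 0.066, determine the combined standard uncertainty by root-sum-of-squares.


uc = sqrt(0.871^2 + 0.066^2)
uc = sqrt(0.762997)
uc = 0.8735

0.8735


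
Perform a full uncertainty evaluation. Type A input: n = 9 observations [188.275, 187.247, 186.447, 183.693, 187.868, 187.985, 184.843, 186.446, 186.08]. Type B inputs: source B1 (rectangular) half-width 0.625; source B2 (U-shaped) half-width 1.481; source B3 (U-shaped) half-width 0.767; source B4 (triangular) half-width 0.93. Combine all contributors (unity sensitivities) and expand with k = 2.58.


mean = (188.275 + 187.247 + 186.447 + 183.693 + 187.868 + 187.985 + 184.843 + 186.446 + 186.08) / 9 = 186.5426667
s = sqrt(sum((x - mean)^2)/(n-1)) = 1.5238078
u_A = s / sqrt(n) = 1.5238078 / sqrt(9) = 0.50793593
u_B1 = 0.625 / sqrt(3) = 0.36084392
u_B2 = 1.481 / sqrt(2) = 1.0472251
u_B3 = 0.767 / sqrt(2) = 0.5423509
u_B4 = 0.93 / sqrt(6) = 0.37967091
uc = sqrt(0.50793593^2 + 0.36084392^2 + 1.0472251^2 + 0.5423509^2 + 0.37967091^2) = 1.3867884
U = k * uc = 2.58 * 1.3867884
U = 3.5779

3.5779


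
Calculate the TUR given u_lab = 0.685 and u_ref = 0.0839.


TUR = u_lab / u_ref
= 0.685 / 0.0839
= 8.1645

8.1645


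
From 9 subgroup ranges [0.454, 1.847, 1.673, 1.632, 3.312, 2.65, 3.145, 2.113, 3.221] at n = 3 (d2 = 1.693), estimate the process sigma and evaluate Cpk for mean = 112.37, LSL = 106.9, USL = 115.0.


R_bar = (0.454 + 1.847 + 1.673 + 1.632 + 3.312 + 2.65 + 3.145 + 2.113 + 3.221) / 9 = 2.2274444
sigma = R_bar / d2 = 2.2274444 / 1.693 = 1.3156789
Cp = (USL - LSL)/(6*sigma) = (115.0 - 106.9)/(6*1.3156789) = 1.0261
Cpu = (115.0 - 112.37)/(3*1.3156789) = 0.6663
Cpl = (112.37 - 106.9)/(3*1.3156789) = 1.3858
Cpk = min(Cpu, Cpl) = 0.6663

0.6663


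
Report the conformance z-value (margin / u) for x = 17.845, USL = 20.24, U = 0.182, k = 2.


u = U / k = 0.182 / 2 = 0.091
margin = |USL - x| = |20.24 - 17.845| = 2.395
z = margin / u = 2.395 / 0.091
z = 26.3187

26.3187


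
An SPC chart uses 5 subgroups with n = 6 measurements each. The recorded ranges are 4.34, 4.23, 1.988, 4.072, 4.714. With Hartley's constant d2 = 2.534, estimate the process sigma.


R_bar = (4.34 + 4.23 + 1.988 + 4.072 + 4.714) / 5
R_bar = 19.344 / 5 = 3.8688
sigma_hat = R_bar / d2 = 3.8688 / 2.534 = 1.5268

1.5268


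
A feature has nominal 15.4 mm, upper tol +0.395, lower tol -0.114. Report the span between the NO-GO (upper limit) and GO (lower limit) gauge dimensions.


GO = nominal - lower_tol (smallest hole = maximum material condition)
GO = 15.4 - 0.114 = 15.286
NO-GO = nominal + upper_tol (largest hole = least material condition)
NO-GO = 15.4 + 0.395 = 15.795
spread = NO-GO - GO = 15.795 - 15.286 = 0.5090

0.5090


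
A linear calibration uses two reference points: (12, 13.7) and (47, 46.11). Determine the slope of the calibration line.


slope = (y2 - y1) / (x2 - x1)
= (46.11 - 13.7) / (47 - 12)
= 32.4100 / 35
= 0.9260

0.9260


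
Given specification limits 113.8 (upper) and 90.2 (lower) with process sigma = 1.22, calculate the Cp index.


Cp = (USL - LSL) / (6 * sigma)
= (113.8 - 90.2) / (6 * 1.22)
= 23.6000 / 7.3200
= 3.2240

3.2240


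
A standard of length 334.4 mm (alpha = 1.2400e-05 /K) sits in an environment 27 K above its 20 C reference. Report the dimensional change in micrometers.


dL = L * alpha * dT
= 334.4 * 1.2400e-05 * 27
= 0.1119571 mm
dL_um = 0.1119571 * 1000 = 111.9571 um

111.9571


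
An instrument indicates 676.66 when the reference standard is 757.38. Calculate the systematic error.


Systematic error = measured - true
= 676.66 - 757.38
= -80.7200

-80.7200


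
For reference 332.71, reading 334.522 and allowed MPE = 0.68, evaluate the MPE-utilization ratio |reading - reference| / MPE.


e = indication - reference = 334.522 - 332.71 = 1.8120
|e| = 1.8120
ratio = |e| / MPE = 1.8120 / 0.68
ratio = 2.6647

2.6647


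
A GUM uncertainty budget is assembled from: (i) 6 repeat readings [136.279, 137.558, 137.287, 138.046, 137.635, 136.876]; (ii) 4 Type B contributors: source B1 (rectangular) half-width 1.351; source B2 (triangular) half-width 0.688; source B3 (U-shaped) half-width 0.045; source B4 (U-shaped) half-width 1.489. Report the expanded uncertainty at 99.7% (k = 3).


mean = (136.279 + 137.558 + 137.287 + 138.046 + 137.635 + 136.876) / 6 = 137.2801667
s = sqrt(sum((x - mean)^2)/(n-1)) = 0.62535283
u_A = s / sqrt(n) = 0.62535283 / sqrt(6) = 0.25529922
u_B1 = 1.351 / sqrt(3) = 0.78000021
u_B2 = 0.688 / sqrt(6) = 0.28087482
u_B3 = 0.045 / sqrt(2) = 0.031819805
u_B4 = 1.489 / sqrt(2) = 1.052882
uc = sqrt(0.25529922^2 + 0.78000021^2 + 0.28087482^2 + 0.031819805^2 + 1.052882^2) = 1.3645665
U = k * uc = 3 * 1.3645665
U = 4.0937

4.0937


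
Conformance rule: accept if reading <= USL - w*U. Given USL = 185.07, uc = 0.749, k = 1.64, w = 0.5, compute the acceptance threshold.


U = k * uc = 1.64 * 0.749 = 1.22836
guard band g = w * U = 0.5 * 1.22836 = 0.61418
AL = USL - g = 185.07 - 0.61418
AL = 184.4558

184.4558


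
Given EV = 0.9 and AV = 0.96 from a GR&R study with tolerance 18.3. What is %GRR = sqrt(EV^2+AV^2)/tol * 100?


GRR = sqrt(EV^2 + AV^2) = sqrt(0.9^2 + 0.96^2) = 1.3159027
%GRR = GRR / tol * 100 = 1.3159027 / 18.3 * 100
%GRR = 7.1907

7.1907


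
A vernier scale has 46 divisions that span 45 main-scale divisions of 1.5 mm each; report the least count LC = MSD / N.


LC = MSD / n_div
= 1.5 / 46
= 0.0326

0.0326


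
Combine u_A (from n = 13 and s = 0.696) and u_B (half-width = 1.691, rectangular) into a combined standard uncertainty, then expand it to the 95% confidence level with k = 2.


u_A = s / sqrt(n) = 0.696 / sqrt(13) = 0.19303567
u_B = half_width / sqrt(3) = 1.691 / sqrt(3) = 0.97629931
uc = sqrt(u_A^2 + u_B^2) = sqrt(0.19303567^2 + 0.97629931^2) = 0.99520004
U = k * uc = 2 * 0.99520004
U = 1.9904

1.9904


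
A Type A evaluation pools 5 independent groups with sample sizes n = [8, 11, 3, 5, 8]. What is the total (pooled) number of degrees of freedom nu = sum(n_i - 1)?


nu = sum_i (n_i - 1)
nu = ((8 - 1) + (11 - 1) + (3 - 1) + (5 - 1) + (8 - 1))
nu = 7 + 10 + 2 + 4 + 7
nu = 30

30


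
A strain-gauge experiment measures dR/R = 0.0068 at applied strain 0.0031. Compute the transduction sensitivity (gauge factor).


GF = (dR/R) / epsilon
= 0.0068 / 0.0031
= 2.1935

2.1935


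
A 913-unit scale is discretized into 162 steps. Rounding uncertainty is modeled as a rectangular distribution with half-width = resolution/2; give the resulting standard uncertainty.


resolution = range / divisions
resolution = 913 / 162 = 5.6358025
u_res = resolution / (2*sqrt(3))
u_res = 5.6358025 / 3.4641016
u_res = 1.6269

1.6269


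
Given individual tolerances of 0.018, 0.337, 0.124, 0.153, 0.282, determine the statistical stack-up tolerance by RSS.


RSS = sqrt(0.018^2 + 0.337^2 + 0.124^2 + 0.153^2 + 0.282^2)
= sqrt(0.232202)
= 0.4819

0.4819


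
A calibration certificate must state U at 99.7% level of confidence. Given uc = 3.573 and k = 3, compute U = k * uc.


U = k * uc
U = 3 * 3.573
U = 10.7190

10.7190


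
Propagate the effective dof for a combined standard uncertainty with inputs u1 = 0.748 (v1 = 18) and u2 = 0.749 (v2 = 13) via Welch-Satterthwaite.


uc = sqrt(u1^2 + u2^2) = sqrt(0.748^2 + 0.749^2) = 1.0585391
v_eff = uc^4 / (u1^4/v1 + u2^4/v2)
= 1.0585391^4 / (0.748^4/18 + 0.749^4/13)
= 1.2555315 / 0.041600768
v_eff = 30.1805

30.1805


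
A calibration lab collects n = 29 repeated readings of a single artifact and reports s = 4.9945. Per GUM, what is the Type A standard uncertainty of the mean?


u_A = s / sqrt(n)
u_A = 4.9945 / sqrt(29)
u_A = 4.9945 / 5.3851648
u_A = 0.9275

0.9275


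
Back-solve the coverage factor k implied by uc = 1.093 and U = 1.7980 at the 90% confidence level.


k = U / uc
k = 1.7980 / 1.093
k = 1.645

1.645


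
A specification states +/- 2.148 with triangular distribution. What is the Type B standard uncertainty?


u_B = half_width / sqrt(6)
u_B = 2.148 / 2.4494897
u_B = 0.8769

0.8769


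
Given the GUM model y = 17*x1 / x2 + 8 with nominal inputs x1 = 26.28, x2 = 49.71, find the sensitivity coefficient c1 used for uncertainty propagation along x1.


y = 17*x1 / x2 + 8
dy/dx1 = 17/x2
Evaluate at x2 = 49.71: c1 = 17 / 49.71
c1 = 0.3420

0.3420


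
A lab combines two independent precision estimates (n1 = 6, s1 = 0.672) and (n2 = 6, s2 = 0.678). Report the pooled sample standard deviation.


s_p = sqrt(((n1-1)*s1^2 + (n2-1)*s2^2) / (n1+n2-2))
numerator = (6-1)*0.672^2 + (6-1)*0.678^2 = 2.25792 + 2.29842 = 4.55634
denominator = 6 + 6 - 2 = 10
s_p^2 = 4.55634 / 10 = 0.455634
s_p = sqrt(0.455634) = 0.6750

0.6750


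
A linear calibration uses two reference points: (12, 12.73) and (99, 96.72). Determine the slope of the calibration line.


slope = (y2 - y1) / (x2 - x1)
= (96.72 - 12.73) / (99 - 12)
= 83.9900 / 87
= 0.9654

0.9654


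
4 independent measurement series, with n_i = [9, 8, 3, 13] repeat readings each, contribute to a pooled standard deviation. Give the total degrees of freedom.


nu = sum_i (n_i - 1)
nu = ((9 - 1) + (8 - 1) + (3 - 1) + (13 - 1))
nu = 8 + 7 + 2 + 12
nu = 29

29


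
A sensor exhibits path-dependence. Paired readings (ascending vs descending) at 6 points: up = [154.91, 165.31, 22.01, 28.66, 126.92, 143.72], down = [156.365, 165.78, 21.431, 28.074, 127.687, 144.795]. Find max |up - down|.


|154.91 - 156.365| = 1.4550
|165.31 - 165.78| = 0.4700
|22.01 - 21.431| = 0.5790
|28.66 - 28.074| = 0.5860
|126.92 - 127.687| = 0.7670
|143.72 - 144.795| = 1.0750
hysteresis = max(diffs) = 1.4550

1.4550


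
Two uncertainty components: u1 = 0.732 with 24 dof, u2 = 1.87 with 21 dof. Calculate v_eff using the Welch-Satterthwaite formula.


uc = sqrt(u1^2 + u2^2) = sqrt(0.732^2 + 1.87^2) = 2.0081643
v_eff = uc^4 / (u1^4/v1 + u2^4/v2)
= 2.0081643^4 / (0.732^4/24 + 1.87^4/21)
= 16.262862 / 0.59426326
v_eff = 27.3664

27.3664


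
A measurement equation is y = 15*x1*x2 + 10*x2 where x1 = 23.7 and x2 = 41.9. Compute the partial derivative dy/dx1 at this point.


y = 15*x1*x2 + 10*x2
dy/dx1 = 15*x2
Evaluate at x2 = 41.9: c1 = 15 * 41.9
c1 = 628.5000

628.5000


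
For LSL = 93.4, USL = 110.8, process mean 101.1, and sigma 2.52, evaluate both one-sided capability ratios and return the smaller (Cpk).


Cpu = (USL - mean) / (3*sigma) = (110.8 - 101.1) / (3*2.52) = 1.2831
Cpl = (mean - LSL) / (3*sigma) = (101.1 - 93.4) / (3*2.52) = 1.0185
Cpk = min(Cpu, Cpl) = 1.0185

1.0185


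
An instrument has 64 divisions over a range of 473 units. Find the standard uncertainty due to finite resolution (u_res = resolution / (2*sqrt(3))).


resolution = range / divisions
resolution = 473 / 64 = 7.390625
u_res = resolution / (2*sqrt(3))
u_res = 7.390625 / 3.4641016
u_res = 2.1335

2.1335


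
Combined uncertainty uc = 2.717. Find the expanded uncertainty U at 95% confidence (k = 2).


U = k * uc
U = 2 * 2.717
U = 5.4340

5.4340


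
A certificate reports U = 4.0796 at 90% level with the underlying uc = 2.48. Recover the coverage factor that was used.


k = U / uc
k = 4.0796 / 2.48
k = 1.645

1.645
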